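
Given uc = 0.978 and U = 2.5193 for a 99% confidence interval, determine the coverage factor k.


k = U / uc
k = 2.5193 / 0.978
k = 2.576

2.576


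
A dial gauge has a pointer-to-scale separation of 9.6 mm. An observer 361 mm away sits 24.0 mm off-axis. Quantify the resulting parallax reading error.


error = h * offset / d
= 9.6 * 24.0 / 361
= 0.6382

0.6382


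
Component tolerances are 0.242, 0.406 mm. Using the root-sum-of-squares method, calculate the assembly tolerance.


RSS = sqrt(0.242^2 + 0.406^2)
= sqrt(0.2234)
= 0.4727

0.4727


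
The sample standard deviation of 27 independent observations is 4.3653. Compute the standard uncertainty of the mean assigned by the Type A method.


u_A = s / sqrt(n)
u_A = 4.3653 / sqrt(27)
u_A = 4.3653 / 5.1961524
u_A = 0.8401

0.8401


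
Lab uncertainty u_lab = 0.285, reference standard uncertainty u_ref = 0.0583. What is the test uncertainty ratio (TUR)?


TUR = u_lab / u_ref
= 0.285 / 0.0583
= 4.8885

4.8885


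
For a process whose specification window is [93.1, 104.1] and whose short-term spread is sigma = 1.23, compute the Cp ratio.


Cp = (USL - LSL) / (6 * sigma)
= (104.1 - 93.1) / (6 * 1.23)
= 11.0000 / 7.3800
= 1.4905

1.4905


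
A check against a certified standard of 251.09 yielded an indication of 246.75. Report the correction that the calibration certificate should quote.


Correction = standard - reading
= 251.09 - 246.75
= 4.3400

4.3400


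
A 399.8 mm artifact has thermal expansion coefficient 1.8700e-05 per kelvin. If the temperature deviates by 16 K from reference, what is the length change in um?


dL = L * alpha * dT
= 399.8 * 1.8700e-05 * 16
= 0.1196202 mm
dL_um = 0.1196202 * 1000 = 119.6202 um

119.6202


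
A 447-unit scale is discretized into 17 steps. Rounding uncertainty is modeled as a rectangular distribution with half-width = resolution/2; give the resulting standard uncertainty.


resolution = range / divisions
resolution = 447 / 17 = 26.294118
u_res = resolution / (2*sqrt(3))
u_res = 26.294118 / 3.4641016
u_res = 7.5905

7.5905


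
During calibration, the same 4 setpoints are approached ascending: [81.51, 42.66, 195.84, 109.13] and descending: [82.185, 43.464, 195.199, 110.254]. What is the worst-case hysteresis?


|81.51 - 82.185| = 0.6750
|42.66 - 43.464| = 0.8040
|195.84 - 195.199| = 0.6410
|109.13 - 110.254| = 1.1240
hysteresis = max(diffs) = 1.1240

1.1240


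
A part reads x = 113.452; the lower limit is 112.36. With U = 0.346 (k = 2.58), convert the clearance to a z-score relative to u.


u = U / k = 0.346 / 2.58 = 0.13410853
margin = |LSL - x| = |112.36 - 113.452| = 1.092
z = margin / u = 1.092 / 0.13410853
z = 8.1427

8.1427


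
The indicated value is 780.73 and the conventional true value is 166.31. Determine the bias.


Systematic error = measured - true
= 780.73 - 166.31
= 614.4200

614.4200


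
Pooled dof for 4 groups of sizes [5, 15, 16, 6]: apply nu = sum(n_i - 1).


nu = sum_i (n_i - 1)
nu = ((5 - 1) + (15 - 1) + (16 - 1) + (6 - 1))
nu = 4 + 14 + 15 + 5
nu = 38

38


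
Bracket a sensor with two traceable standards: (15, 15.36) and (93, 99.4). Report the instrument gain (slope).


slope = (y2 - y1) / (x2 - x1)
= (99.4 - 15.36) / (93 - 15)
= 84.0400 / 78
= 1.0774

1.0774


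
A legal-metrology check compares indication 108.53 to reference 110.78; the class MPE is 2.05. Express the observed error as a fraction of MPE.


e = indication - reference = 108.53 - 110.78 = -2.2500
|e| = 2.2500
ratio = |e| / MPE = 2.2500 / 2.05
ratio = 1.0976

1.0976


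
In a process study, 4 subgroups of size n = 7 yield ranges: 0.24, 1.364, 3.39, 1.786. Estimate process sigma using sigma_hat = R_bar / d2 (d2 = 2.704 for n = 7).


R_bar = (0.24 + 1.364 + 3.39 + 1.786) / 4
R_bar = 6.78 / 4 = 1.695
sigma_hat = R_bar / d2 = 1.695 / 2.704 = 0.6268

0.6268


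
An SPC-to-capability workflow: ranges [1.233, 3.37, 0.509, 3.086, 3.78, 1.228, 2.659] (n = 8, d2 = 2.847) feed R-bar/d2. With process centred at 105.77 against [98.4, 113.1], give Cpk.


R_bar = (1.233 + 3.37 + 0.509 + 3.086 + 3.78 + 1.228 + 2.659) / 7 = 2.2664286
sigma = R_bar / d2 = 2.2664286 / 2.847 = 0.79607608
Cp = (USL - LSL)/(6*sigma) = (113.1 - 98.4)/(6*0.79607608) = 3.0776
Cpu = (113.1 - 105.77)/(3*0.79607608) = 3.0692
Cpl = (105.77 - 98.4)/(3*0.79607608) = 3.0860
Cpk = min(Cpu, Cpl) = 3.0692

3.0692


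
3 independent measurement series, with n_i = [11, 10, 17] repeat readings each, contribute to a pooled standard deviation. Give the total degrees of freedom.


nu = sum_i (n_i - 1)
nu = ((11 - 1) + (10 - 1) + (17 - 1))
nu = 10 + 9 + 16
nu = 35

35


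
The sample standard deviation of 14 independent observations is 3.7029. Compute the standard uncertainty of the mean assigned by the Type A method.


u_A = s / sqrt(n)
u_A = 3.7029 / sqrt(14)
u_A = 3.7029 / 3.7416574
u_A = 0.9896

0.9896


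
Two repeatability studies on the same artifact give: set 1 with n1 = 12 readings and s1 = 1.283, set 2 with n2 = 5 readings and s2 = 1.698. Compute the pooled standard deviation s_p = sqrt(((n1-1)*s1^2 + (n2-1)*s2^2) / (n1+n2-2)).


s_p = sqrt(((n1-1)*s1^2 + (n2-1)*s2^2) / (n1+n2-2))
numerator = (12-1)*1.283^2 + (5-1)*1.698^2 = 18.106979 + 11.532816 = 29.639795
denominator = 12 + 5 - 2 = 15
s_p^2 = 29.639795 / 15 = 1.9759863
s_p = sqrt(1.9759863) = 1.4057

1.4057


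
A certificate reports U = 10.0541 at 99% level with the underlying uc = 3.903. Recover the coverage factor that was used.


k = U / uc
k = 10.0541 / 3.903
k = 2.576

2.576


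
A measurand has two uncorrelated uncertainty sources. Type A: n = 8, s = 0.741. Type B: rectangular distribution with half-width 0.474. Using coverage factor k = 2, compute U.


u_A = s / sqrt(n) = 0.741 / sqrt(8) = 0.26198306
u_B = half_width / sqrt(3) = 0.474 / sqrt(3) = 0.27366403
uc = sqrt(u_A^2 + u_B^2) = sqrt(0.26198306^2 + 0.27366403^2) = 0.37884974
U = k * uc = 2 * 0.37884974
U = 0.7577

0.7577


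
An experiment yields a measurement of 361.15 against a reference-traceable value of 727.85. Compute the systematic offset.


Systematic error = measured - true
= 361.15 - 727.85
= -366.7000

-366.7000


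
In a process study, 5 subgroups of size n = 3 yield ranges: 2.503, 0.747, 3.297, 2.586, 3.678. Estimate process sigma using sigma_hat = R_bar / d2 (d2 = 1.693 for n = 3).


R_bar = (2.503 + 0.747 + 3.297 + 2.586 + 3.678) / 5
R_bar = 12.811 / 5 = 2.5622
sigma_hat = R_bar / d2 = 2.5622 / 1.693 = 1.5134

1.5134


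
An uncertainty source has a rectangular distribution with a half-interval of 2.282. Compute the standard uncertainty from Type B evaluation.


u_B = half_width / sqrt(3)
u_B = 2.282 / 1.7320508
u_B = 1.3175

1.3175


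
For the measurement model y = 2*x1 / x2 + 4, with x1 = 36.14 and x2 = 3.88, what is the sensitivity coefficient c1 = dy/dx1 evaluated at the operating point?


y = 2*x1 / x2 + 4
dy/dx1 = 2/x2
Evaluate at x2 = 3.88: c1 = 2 / 3.88
c1 = 0.5155

0.5155


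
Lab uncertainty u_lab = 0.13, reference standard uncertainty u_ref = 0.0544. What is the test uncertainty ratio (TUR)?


TUR = u_lab / u_ref
= 0.13 / 0.0544
= 2.3897

2.3897


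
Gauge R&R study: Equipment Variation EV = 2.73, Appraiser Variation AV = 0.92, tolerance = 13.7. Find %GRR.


GRR = sqrt(EV^2 + AV^2) = sqrt(2.73^2 + 0.92^2) = 2.8808506
%GRR = GRR / tol * 100 = 2.8808506 / 13.7 * 100
%GRR = 21.0281

21.0281


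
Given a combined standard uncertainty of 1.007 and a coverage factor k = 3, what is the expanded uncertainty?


U = k * uc
U = 3 * 1.007
U = 3.0210

3.0210


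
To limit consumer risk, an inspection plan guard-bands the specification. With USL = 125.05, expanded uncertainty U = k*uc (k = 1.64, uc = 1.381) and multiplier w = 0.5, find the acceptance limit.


U = k * uc = 1.64 * 1.381 = 2.26484
guard band g = w * U = 0.5 * 2.26484 = 1.13242
AL = USL - g = 125.05 - 1.13242
AL = 123.9176

123.9176


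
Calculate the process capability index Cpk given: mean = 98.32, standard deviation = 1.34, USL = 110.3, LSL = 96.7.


Cpu = (USL - mean) / (3*sigma) = (110.3 - 98.32) / (3*1.34) = 2.9801
Cpl = (mean - LSL) / (3*sigma) = (98.32 - 96.7) / (3*1.34) = 0.4030
Cpk = min(Cpu, Cpl) = 0.4030

0.4030


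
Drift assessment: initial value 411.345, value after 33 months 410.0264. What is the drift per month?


rate = (v2 - v1) / months
= (410.0264 - 411.345) / 33
= -1.3186 / 33
= -0.0400

-0.0400


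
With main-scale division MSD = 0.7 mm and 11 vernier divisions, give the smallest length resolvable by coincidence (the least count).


LC = MSD / n_div
= 0.7 / 11
= 0.0636

0.0636


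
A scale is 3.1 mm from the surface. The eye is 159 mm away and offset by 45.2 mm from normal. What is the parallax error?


error = h * offset / d
= 3.1 * 45.2 / 159
= 0.8813

0.8813


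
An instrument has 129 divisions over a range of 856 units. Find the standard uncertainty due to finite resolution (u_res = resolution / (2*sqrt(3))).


resolution = range / divisions
resolution = 856 / 129 = 6.6356589
u_res = resolution / (2*sqrt(3))
u_res = 6.6356589 / 3.4641016
u_res = 1.9155

1.9155


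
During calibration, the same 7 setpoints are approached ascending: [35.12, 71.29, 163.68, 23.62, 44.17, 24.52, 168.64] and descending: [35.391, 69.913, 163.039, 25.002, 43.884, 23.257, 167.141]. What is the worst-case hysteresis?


|35.12 - 35.391| = 0.2710
|71.29 - 69.913| = 1.3770
|163.68 - 163.039| = 0.6410
|23.62 - 25.002| = 1.3820
|44.17 - 43.884| = 0.2860
|24.52 - 23.257| = 1.2630
|168.64 - 167.141| = 1.4990
hysteresis = max(diffs) = 1.4990

1.4990


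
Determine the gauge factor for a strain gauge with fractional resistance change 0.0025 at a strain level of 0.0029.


GF = (dR/R) / epsilon
= 0.0025 / 0.0029
= 0.8621

0.8621


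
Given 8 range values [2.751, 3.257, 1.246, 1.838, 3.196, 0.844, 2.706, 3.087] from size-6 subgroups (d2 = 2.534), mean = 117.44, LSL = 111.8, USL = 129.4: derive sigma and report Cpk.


R_bar = (2.751 + 3.257 + 1.246 + 1.838 + 3.196 + 0.844 + 2.706 + 3.087) / 8 = 2.365625
sigma = R_bar / d2 = 2.365625 / 2.534 = 0.93355367
Cp = (USL - LSL)/(6*sigma) = (129.4 - 111.8)/(6*0.93355367) = 3.1421
Cpu = (129.4 - 117.44)/(3*0.93355367) = 4.2704
Cpl = (117.44 - 111.8)/(3*0.93355367) = 2.0138
Cpk = min(Cpu, Cpl) = 2.0138

2.0138


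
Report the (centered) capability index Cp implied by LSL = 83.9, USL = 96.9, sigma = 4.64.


Cp = (USL - LSL) / (6 * sigma)
= (96.9 - 83.9) / (6 * 4.64)
= 13.0000 / 27.8400
= 0.4670

0.4670


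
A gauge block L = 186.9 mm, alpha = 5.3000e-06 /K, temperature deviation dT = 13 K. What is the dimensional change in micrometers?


dL = L * alpha * dT
= 186.9 * 5.3000e-06 * 13
= 0.0128774 mm
dL_um = 0.0128774 * 1000 = 12.8774 um

12.8774


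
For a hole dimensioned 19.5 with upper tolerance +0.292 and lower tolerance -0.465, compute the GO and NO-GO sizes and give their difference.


GO = nominal - lower_tol (smallest hole = maximum material condition)
GO = 19.5 - 0.465 = 19.035
NO-GO = nominal + upper_tol (largest hole = least material condition)
NO-GO = 19.5 + 0.292 = 19.792
spread = NO-GO - GO = 19.792 - 19.035 = 0.7570

0.7570


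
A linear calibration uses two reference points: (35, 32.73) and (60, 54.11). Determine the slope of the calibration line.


slope = (y2 - y1) / (x2 - x1)
= (54.11 - 32.73) / (60 - 35)
= 21.3800 / 25
= 0.8552

0.8552


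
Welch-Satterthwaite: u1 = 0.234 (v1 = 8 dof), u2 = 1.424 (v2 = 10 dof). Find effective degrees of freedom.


uc = sqrt(u1^2 + u2^2) = sqrt(0.234^2 + 1.424^2) = 1.4430981
v_eff = uc^4 / (u1^4/v1 + u2^4/v2)
= 1.4430981^4 / (0.234^4/8 + 1.424^4/10)
= 4.3369401 / 0.41156233
v_eff = 10.5377

10.5377


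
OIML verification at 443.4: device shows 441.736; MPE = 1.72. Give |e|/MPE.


e = indication - reference = 441.736 - 443.4 = -1.6640
|e| = 1.6640
ratio = |e| / MPE = 1.6640 / 1.72
ratio = 0.9674

0.9674


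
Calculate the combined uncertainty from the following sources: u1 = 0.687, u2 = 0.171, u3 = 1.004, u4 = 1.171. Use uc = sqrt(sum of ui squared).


uc = sqrt(0.687^2 + 0.171^2 + 1.004^2 + 1.171^2)
uc = sqrt(2.880467)
uc = 1.6972

1.6972


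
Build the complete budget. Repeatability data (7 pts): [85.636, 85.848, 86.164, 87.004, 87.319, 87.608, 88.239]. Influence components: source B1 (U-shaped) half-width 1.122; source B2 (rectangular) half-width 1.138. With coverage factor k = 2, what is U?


mean = (85.636 + 85.848 + 86.164 + 87.004 + 87.319 + 87.608 + 88.239) / 7 = 86.83114286
s = sqrt(sum((x - mean)^2)/(n-1)) = 0.97412087
u_A = s / sqrt(n) = 0.97412087 / sqrt(7) = 0.36818308
u_B1 = 1.122 / sqrt(2) = 0.79337381
u_B2 = 1.138 / sqrt(3) = 0.65702461
uc = sqrt(0.36818308^2 + 0.79337381^2 + 0.65702461^2) = 1.0939297
U = k * uc = 2 * 1.0939297
U = 2.1879

2.1879


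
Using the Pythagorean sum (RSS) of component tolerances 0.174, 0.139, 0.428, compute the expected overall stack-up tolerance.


RSS = sqrt(0.174^2 + 0.139^2 + 0.428^2)
= sqrt(0.232781)
= 0.4825

0.4825


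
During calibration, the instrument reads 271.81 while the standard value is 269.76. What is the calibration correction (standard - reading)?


Correction = standard - reading
= 269.76 - 271.81
= -2.0500

-2.0500


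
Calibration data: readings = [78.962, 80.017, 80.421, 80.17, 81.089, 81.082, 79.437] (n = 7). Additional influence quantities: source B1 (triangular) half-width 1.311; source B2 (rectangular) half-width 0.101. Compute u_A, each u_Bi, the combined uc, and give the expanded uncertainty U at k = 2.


mean = (78.962 + 80.017 + 80.421 + 80.17 + 81.089 + 81.082 + 79.437) / 7 = 80.16828571
s = sqrt(sum((x - mean)^2)/(n-1)) = 0.79154358
u_A = s / sqrt(n) = 0.79154358 / sqrt(7) = 0.29917535
u_B1 = 1.311 / sqrt(6) = 0.53521351
u_B2 = 0.101 / sqrt(3) = 0.058312377
uc = sqrt(0.29917535^2 + 0.53521351^2 + 0.058312377^2) = 0.61592185
U = k * uc = 2 * 0.61592185
U = 1.2318

1.2318


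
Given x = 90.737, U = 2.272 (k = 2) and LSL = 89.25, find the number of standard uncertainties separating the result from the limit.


u = U / k = 2.272 / 2 = 1.136
margin = |LSL - x| = |89.25 - 90.737| = 1.487
z = margin / u = 1.487 / 1.136
z = 1.3090

1.3090


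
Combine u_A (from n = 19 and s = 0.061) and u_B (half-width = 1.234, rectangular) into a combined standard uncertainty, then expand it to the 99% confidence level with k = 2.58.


u_A = s / sqrt(n) = 0.061 / sqrt(19) = 0.01399436
u_B = half_width / sqrt(3) = 1.234 / sqrt(3) = 0.71245023
uc = sqrt(u_A^2 + u_B^2) = sqrt(0.01399436^2 + 0.71245023^2) = 0.71258766
U = k * uc = 2.58 * 0.71258766
U = 1.8385

1.8385


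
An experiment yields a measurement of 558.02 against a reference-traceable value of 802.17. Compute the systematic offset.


Systematic error = measured - true
= 558.02 - 802.17
= -244.1500

-244.1500


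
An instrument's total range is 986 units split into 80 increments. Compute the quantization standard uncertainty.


resolution = range / divisions
resolution = 986 / 80 = 12.325
u_res = resolution / (2*sqrt(3))
u_res = 12.325 / 3.4641016
u_res = 3.5579

3.5579


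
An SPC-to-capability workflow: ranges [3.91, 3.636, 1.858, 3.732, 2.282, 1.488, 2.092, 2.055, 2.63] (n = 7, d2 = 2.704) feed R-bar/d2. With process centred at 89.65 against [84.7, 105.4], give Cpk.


R_bar = (3.91 + 3.636 + 1.858 + 3.732 + 2.282 + 1.488 + 2.092 + 2.055 + 2.63) / 9 = 2.6314444
sigma = R_bar / d2 = 2.6314444 / 2.704 = 0.97316731
Cp = (USL - LSL)/(6*sigma) = (105.4 - 84.7)/(6*0.97316731) = 3.5451
Cpu = (105.4 - 89.65)/(3*0.97316731) = 5.3948
Cpl = (89.65 - 84.7)/(3*0.97316731) = 1.6955
Cpk = min(Cpu, Cpl) = 1.6955

1.6955


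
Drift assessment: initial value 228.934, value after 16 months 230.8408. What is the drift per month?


rate = (v2 - v1) / months
= (230.8408 - 228.934) / 16
= 1.9068 / 16
= 0.1192

0.1192


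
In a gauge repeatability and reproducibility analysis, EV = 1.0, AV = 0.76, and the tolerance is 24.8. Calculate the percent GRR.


GRR = sqrt(EV^2 + AV^2) = sqrt(1.0^2 + 0.76^2) = 1.2560255
%GRR = GRR / tol * 100 = 1.2560255 / 24.8 * 100
%GRR = 5.0646

5.0646


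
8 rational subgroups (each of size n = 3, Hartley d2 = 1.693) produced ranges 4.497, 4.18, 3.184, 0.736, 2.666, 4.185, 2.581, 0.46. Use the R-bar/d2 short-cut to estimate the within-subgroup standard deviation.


R_bar = (4.497 + 4.18 + 3.184 + 0.736 + 2.666 + 4.185 + 2.581 + 0.46) / 8
R_bar = 22.489 / 8 = 2.811125
sigma_hat = R_bar / d2 = 2.811125 / 1.693 = 1.6604

1.6604


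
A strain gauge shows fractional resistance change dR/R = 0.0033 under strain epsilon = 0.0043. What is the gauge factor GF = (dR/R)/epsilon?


GF = (dR/R) / epsilon
= 0.0033 / 0.0043
= 0.7674

0.7674


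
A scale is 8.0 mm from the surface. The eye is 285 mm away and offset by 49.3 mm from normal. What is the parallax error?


error = h * offset / d
= 8.0 * 49.3 / 285
= 1.3839

1.3839


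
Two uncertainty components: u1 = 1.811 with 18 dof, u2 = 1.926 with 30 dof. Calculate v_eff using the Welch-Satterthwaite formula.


uc = sqrt(u1^2 + u2^2) = sqrt(1.811^2 + 1.926^2) = 2.6437089
v_eff = uc^4 / (u1^4/v1 + u2^4/v2)
= 2.6437089^4 / (1.811^4/18 + 1.926^4/30)
= 48.848871 / 1.056261
v_eff = 46.2470

46.2470


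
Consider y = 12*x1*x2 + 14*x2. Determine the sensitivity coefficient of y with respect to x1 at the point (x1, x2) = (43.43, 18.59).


y = 12*x1*x2 + 14*x2
dy/dx1 = 12*x2
Evaluate at x2 = 18.59: c1 = 12 * 18.59
c1 = 223.0800

223.0800


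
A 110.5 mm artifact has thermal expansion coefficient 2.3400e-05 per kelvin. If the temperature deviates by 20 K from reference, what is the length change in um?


dL = L * alpha * dT
= 110.5 * 2.3400e-05 * 20
= 0.0517140 mm
dL_um = 0.0517140 * 1000 = 51.7140 um

51.7140


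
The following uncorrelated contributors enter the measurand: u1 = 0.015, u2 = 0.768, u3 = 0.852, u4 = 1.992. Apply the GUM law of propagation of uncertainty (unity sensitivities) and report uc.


uc = sqrt(0.015^2 + 0.768^2 + 0.852^2 + 1.992^2)
uc = sqrt(5.284017)
uc = 2.2987

2.2987


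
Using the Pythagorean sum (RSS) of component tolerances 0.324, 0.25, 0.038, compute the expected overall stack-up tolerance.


RSS = sqrt(0.324^2 + 0.25^2 + 0.038^2)
= sqrt(0.16892)
= 0.4110

0.4110


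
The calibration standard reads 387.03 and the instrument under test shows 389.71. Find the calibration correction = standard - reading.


Correction = standard - reading
= 387.03 - 389.71
= -2.6800

-2.6800


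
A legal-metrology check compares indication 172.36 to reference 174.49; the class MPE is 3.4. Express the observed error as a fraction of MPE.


e = indication - reference = 172.36 - 174.49 = -2.1300
|e| = 2.1300
ratio = |e| / MPE = 2.1300 / 3.4
ratio = 0.6265

0.6265


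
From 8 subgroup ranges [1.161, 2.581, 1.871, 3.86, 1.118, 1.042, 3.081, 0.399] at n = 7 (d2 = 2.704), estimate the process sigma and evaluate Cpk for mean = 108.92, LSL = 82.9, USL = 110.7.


R_bar = (1.161 + 2.581 + 1.871 + 3.86 + 1.118 + 1.042 + 3.081 + 0.399) / 8 = 1.889125
sigma = R_bar / d2 = 1.889125 / 2.704 = 0.6986409
Cp = (USL - LSL)/(6*sigma) = (110.7 - 82.9)/(6*0.6986409) = 6.6319
Cpu = (110.7 - 108.92)/(3*0.6986409) = 0.8493
Cpl = (108.92 - 82.9)/(3*0.6986409) = 12.4146
Cpk = min(Cpu, Cpl) = 0.8493

0.8493


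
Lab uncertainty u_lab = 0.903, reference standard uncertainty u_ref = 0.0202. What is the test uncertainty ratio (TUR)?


TUR = u_lab / u_ref
= 0.903 / 0.0202
= 44.7030

44.7030


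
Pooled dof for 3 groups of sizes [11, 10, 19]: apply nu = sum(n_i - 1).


nu = sum_i (n_i - 1)
nu = ((11 - 1) + (10 - 1) + (19 - 1))
nu = 10 + 9 + 18
nu = 37

37


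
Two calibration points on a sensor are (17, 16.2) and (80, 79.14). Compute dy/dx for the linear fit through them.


slope = (y2 - y1) / (x2 - x1)
= (79.14 - 16.2) / (80 - 17)
= 62.9400 / 63
= 0.9990

0.9990


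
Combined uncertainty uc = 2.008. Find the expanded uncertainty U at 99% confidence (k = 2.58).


U = k * uc
U = 2.58 * 2.008
U = 5.1806

5.1806


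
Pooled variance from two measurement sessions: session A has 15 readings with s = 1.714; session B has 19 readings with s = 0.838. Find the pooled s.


s_p = sqrt(((n1-1)*s1^2 + (n2-1)*s2^2) / (n1+n2-2))
numerator = (15-1)*1.714^2 + (19-1)*0.838^2 = 41.129144 + 12.640392 = 53.769536
denominator = 15 + 19 - 2 = 32
s_p^2 = 53.769536 / 32 = 1.680298
s_p = sqrt(1.680298) = 1.2963

1.2963


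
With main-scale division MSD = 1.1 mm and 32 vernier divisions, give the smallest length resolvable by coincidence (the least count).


LC = MSD / n_div
= 1.1 / 32
= 0.0344

0.0344


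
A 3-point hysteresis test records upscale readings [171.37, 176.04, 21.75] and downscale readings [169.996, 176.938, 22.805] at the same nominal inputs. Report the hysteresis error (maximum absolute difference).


|171.37 - 169.996| = 1.3740
|176.04 - 176.938| = 0.8980
|21.75 - 22.805| = 1.0550
hysteresis = max(diffs) = 1.3740

1.3740


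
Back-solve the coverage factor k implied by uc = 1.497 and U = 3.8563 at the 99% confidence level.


k = U / uc
k = 3.8563 / 1.497
k = 2.576

2.576


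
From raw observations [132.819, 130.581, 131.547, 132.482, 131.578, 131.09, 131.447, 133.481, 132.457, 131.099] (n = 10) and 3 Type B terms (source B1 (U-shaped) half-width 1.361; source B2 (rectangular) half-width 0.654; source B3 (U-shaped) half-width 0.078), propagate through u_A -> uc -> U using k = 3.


mean = (132.819 + 130.581 + 131.547 + 132.482 + 131.578 + 131.09 + 131.447 + 133.481 + 132.457 + 131.099) / 10 = 131.8581
s = sqrt(sum((x - mean)^2)/(n-1)) = 0.90960937
u_A = s / sqrt(n) = 0.90960937 / sqrt(10) = 0.28764374
u_B1 = 1.361 / sqrt(2) = 0.96237233
u_B2 = 0.654 / sqrt(3) = 0.37758708
u_B3 = 0.078 / sqrt(2) = 0.055154329
uc = sqrt(0.28764374^2 + 0.96237233^2 + 0.37758708^2 + 0.055154329^2) = 1.0744829
U = k * uc = 3 * 1.0744829
U = 3.2234

3.2234


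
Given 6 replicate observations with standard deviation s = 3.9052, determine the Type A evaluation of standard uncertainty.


u_A = s / sqrt(n)
u_A = 3.9052 / sqrt(6)
u_A = 3.9052 / 2.4494897
u_A = 1.5943

1.5943


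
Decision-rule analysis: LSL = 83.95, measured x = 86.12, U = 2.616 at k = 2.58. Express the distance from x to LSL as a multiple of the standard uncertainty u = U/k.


u = U / k = 2.616 / 2.58 = 1.0139535
margin = |LSL - x| = |83.95 - 86.12| = 2.17
z = margin / u = 2.17 / 1.0139535
z = 2.1401

2.1401


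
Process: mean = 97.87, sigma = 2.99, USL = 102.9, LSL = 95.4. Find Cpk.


Cpu = (USL - mean) / (3*sigma) = (102.9 - 97.87) / (3*2.99) = 0.5608
Cpl = (mean - LSL) / (3*sigma) = (97.87 - 95.4) / (3*2.99) = 0.2754
Cpk = min(Cpu, Cpl) = 0.2754

0.2754


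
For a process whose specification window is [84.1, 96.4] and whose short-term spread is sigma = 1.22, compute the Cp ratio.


Cp = (USL - LSL) / (6 * sigma)
= (96.4 - 84.1) / (6 * 1.22)
= 12.3000 / 7.3200
= 1.6803

1.6803


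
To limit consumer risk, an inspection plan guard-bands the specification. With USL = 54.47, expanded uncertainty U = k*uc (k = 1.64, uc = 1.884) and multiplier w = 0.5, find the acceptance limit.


U = k * uc = 1.64 * 1.884 = 3.08976
guard band g = w * U = 0.5 * 3.08976 = 1.54488
AL = USL - g = 54.47 - 1.54488
AL = 52.9251

52.9251


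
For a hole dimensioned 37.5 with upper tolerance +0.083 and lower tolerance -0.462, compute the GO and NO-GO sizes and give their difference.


GO = nominal - lower_tol (smallest hole = maximum material condition)
GO = 37.5 - 0.462 = 37.038
NO-GO = nominal + upper_tol (largest hole = least material condition)
NO-GO = 37.5 + 0.083 = 37.583
spread = NO-GO - GO = 37.583 - 37.038 = 0.5450

0.5450


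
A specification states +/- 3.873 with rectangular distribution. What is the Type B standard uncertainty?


u_B = half_width / sqrt(3)
u_B = 3.873 / 1.7320508
u_B = 2.2361

2.2361


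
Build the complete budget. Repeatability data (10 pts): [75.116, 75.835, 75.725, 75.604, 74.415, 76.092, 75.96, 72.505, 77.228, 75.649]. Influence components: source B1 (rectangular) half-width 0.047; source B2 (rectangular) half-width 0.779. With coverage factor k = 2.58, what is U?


mean = (75.116 + 75.835 + 75.725 + 75.604 + 74.415 + 76.092 + 75.96 + 72.505 + 77.228 + 75.649) / 10 = 75.4129
s = sqrt(sum((x - mean)^2)/(n-1)) = 1.2455591
u_A = s / sqrt(n) = 1.2455591 / sqrt(10) = 0.39388037
u_B1 = 0.047 / sqrt(3) = 0.027135463
u_B2 = 0.779 / sqrt(3) = 0.44975586
uc = sqrt(0.39388037^2 + 0.027135463^2 + 0.44975586^2) = 0.59846338
U = k * uc = 2.58 * 0.59846338
U = 1.5440

1.5440


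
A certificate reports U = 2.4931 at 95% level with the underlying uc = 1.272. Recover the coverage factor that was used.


k = U / uc
k = 2.4931 / 1.272
k = 1.96

1.96


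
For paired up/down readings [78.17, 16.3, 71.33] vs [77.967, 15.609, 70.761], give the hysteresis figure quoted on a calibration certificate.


|78.17 - 77.967| = 0.2030
|16.3 - 15.609| = 0.6910
|71.33 - 70.761| = 0.5690
hysteresis = max(diffs) = 0.6910

0.6910


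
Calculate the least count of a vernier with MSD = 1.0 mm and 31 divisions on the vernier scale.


LC = MSD / n_div
= 1.0 / 31
= 0.0323

0.0323


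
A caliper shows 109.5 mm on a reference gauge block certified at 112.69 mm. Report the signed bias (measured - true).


Systematic error = measured - true
= 109.5 - 112.69
= -3.1900

-3.1900


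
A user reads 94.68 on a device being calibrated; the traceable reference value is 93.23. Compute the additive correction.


Correction = standard - reading
= 93.23 - 94.68
= -1.4500

-1.4500


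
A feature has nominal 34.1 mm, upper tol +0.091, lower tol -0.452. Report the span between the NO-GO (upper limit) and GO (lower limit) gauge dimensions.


GO = nominal - lower_tol (smallest hole = maximum material condition)
GO = 34.1 - 0.452 = 33.648
NO-GO = nominal + upper_tol (largest hole = least material condition)
NO-GO = 34.1 + 0.091 = 34.191
spread = NO-GO - GO = 34.191 - 33.648 = 0.5430

0.5430


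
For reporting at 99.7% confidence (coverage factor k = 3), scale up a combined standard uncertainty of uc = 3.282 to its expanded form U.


U = k * uc
U = 3 * 3.282
U = 9.8460

9.8460


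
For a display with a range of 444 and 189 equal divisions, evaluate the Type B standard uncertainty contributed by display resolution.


resolution = range / divisions
resolution = 444 / 189 = 2.3492063
u_res = resolution / (2*sqrt(3))
u_res = 2.3492063 / 3.4641016
u_res = 0.6782

0.6782


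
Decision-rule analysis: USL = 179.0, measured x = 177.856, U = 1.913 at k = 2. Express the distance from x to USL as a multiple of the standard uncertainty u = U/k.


u = U / k = 1.913 / 2 = 0.9565
margin = |USL - x| = |179.0 - 177.856| = 1.144
z = margin / u = 1.144 / 0.9565
z = 1.1960

1.1960


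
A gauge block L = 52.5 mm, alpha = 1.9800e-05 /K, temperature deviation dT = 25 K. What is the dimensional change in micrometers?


dL = L * alpha * dT
= 52.5 * 1.9800e-05 * 25
= 0.0259875 mm
dL_um = 0.0259875 * 1000 = 25.9875 um

25.9875


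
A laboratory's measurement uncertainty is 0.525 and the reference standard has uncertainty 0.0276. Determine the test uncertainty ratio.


TUR = u_lab / u_ref
= 0.525 / 0.0276
= 19.0217

19.0217


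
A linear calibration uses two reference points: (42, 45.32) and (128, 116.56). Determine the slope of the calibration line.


slope = (y2 - y1) / (x2 - x1)
= (116.56 - 45.32) / (128 - 42)
= 71.2400 / 86
= 0.8284

0.8284


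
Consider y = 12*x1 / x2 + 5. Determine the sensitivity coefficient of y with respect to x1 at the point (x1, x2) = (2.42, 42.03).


y = 12*x1 / x2 + 5
dy/dx1 = 12/x2
Evaluate at x2 = 42.03: c1 = 12 / 42.03
c1 = 0.2855

0.2855


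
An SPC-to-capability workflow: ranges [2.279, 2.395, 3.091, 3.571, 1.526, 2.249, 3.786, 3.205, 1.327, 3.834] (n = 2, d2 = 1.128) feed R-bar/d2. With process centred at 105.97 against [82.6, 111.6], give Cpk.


R_bar = (2.279 + 2.395 + 3.091 + 3.571 + 1.526 + 2.249 + 3.786 + 3.205 + 1.327 + 3.834) / 10 = 2.7263
sigma = R_bar / d2 = 2.7263 / 1.128 = 2.4169326
Cp = (USL - LSL)/(6*sigma) = (111.6 - 82.6)/(6*2.4169326) = 1.9998
Cpu = (111.6 - 105.97)/(3*2.4169326) = 0.7765
Cpl = (105.97 - 82.6)/(3*2.4169326) = 3.2231
Cpk = min(Cpu, Cpl) = 0.7765

0.7765


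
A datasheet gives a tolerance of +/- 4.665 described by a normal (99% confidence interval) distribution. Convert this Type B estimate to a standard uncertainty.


u_B = half_width / 2.576
u_B = 4.665 / 2.576
u_B = 1.8109

1.8109


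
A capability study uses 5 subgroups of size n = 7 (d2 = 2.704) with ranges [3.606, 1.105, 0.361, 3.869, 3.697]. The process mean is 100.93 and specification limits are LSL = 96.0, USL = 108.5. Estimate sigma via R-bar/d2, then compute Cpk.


R_bar = (3.606 + 1.105 + 0.361 + 3.869 + 3.697) / 5 = 2.5276
sigma = R_bar / d2 = 2.5276 / 2.704 = 0.93476331
Cp = (USL - LSL)/(6*sigma) = (108.5 - 96.0)/(6*0.93476331) = 2.2287
Cpu = (108.5 - 100.93)/(3*0.93476331) = 2.6994
Cpl = (100.93 - 96.0)/(3*0.93476331) = 1.7580
Cpk = min(Cpu, Cpl) = 1.7580

1.7580


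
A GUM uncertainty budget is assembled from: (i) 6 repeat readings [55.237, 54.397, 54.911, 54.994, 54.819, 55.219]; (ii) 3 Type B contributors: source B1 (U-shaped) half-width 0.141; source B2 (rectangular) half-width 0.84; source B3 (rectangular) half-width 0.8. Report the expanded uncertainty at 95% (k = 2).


mean = (55.237 + 54.397 + 54.911 + 54.994 + 54.819 + 55.219) / 6 = 54.9295
s = sqrt(sum((x - mean)^2)/(n-1)) = 0.30939796
u_A = s / sqrt(n) = 0.30939796 / sqrt(6) = 0.12631119
u_B1 = 0.141 / sqrt(2) = 0.099702056
u_B2 = 0.84 / sqrt(3) = 0.48497423
u_B3 = 0.8 / sqrt(3) = 0.46188022
uc = sqrt(0.12631119^2 + 0.099702056^2 + 0.48497423^2 + 0.46188022^2) = 0.6887876
U = k * uc = 2 * 0.6887876
U = 1.3776

1.3776


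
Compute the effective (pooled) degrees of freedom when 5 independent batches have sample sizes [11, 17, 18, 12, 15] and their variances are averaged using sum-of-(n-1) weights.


nu = sum_i (n_i - 1)
nu = ((11 - 1) + (17 - 1) + (18 - 1) + (12 - 1) + (15 - 1))
nu = 10 + 16 + 17 + 11 + 14
nu = 68

68


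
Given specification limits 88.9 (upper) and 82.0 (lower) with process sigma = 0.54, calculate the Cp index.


Cp = (USL - LSL) / (6 * sigma)
= (88.9 - 82.0) / (6 * 0.54)
= 6.9000 / 3.2400
= 2.1296

2.1296


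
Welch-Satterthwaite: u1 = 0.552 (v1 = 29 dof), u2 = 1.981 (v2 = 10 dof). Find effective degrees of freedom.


uc = sqrt(u1^2 + u2^2) = sqrt(0.552^2 + 1.981^2) = 2.0564691
v_eff = uc^4 / (u1^4/v1 + u2^4/v2)
= 2.0564691^4 / (0.552^4/29 + 1.981^4/10)
= 17.884992 / 1.5432625
v_eff = 11.5891

11.5891


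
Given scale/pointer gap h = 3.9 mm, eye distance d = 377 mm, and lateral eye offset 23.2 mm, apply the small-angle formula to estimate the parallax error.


error = h * offset / d
= 3.9 * 23.2 / 377
= 0.2400

0.2400


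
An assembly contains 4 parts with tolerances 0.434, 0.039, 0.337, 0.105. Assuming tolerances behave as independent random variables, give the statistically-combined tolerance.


RSS = sqrt(0.434^2 + 0.039^2 + 0.337^2 + 0.105^2)
= sqrt(0.314471)
= 0.5608

0.5608


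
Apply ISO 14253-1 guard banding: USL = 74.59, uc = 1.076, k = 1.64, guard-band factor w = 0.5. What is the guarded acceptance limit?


U = k * uc = 1.64 * 1.076 = 1.76464
guard band g = w * U = 0.5 * 1.76464 = 0.88232
AL = USL - g = 74.59 - 0.88232
AL = 73.7077

73.7077


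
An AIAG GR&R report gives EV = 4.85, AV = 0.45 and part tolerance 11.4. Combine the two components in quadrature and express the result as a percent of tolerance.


GRR = sqrt(EV^2 + AV^2) = sqrt(4.85^2 + 0.45^2) = 4.8708316
%GRR = GRR / tol * 100 = 4.8708316 / 11.4 * 100
%GRR = 42.7266

42.7266


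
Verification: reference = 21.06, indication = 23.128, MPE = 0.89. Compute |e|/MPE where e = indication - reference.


e = indication - reference = 23.128 - 21.06 = 2.0680
|e| = 2.0680
ratio = |e| / MPE = 2.0680 / 0.89
ratio = 2.3236

2.3236


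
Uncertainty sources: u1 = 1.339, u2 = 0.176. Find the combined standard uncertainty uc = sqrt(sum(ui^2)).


uc = sqrt(1.339^2 + 0.176^2)
uc = sqrt(1.823897)
uc = 1.3505

1.3505


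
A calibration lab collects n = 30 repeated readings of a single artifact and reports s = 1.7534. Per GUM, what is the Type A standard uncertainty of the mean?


u_A = s / sqrt(n)
u_A = 1.7534 / sqrt(30)
u_A = 1.7534 / 5.4772256
u_A = 0.3201

0.3201


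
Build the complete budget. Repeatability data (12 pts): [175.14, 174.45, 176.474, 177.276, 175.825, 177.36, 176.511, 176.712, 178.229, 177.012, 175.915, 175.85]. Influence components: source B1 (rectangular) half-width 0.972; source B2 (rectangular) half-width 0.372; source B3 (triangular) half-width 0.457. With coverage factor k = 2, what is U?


mean = (175.14 + 174.45 + 176.474 + 177.276 + 175.825 + 177.36 + 176.511 + 176.712 + 178.229 + 177.012 + 175.915 + 175.85) / 12 = 176.3961667
s = sqrt(sum((x - mean)^2)/(n-1)) = 1.0349429
u_A = s / sqrt(n) = 1.0349429 / sqrt(12) = 0.29876228
u_B1 = 0.972 / sqrt(3) = 0.56118446
u_B2 = 0.372 / sqrt(3) = 0.2147743
u_B3 = 0.457 / sqrt(6) = 0.18656947
uc = sqrt(0.29876228^2 + 0.56118446^2 + 0.2147743^2 + 0.18656947^2) = 0.69650776
U = k * uc = 2 * 0.69650776
U = 1.3930

1.3930


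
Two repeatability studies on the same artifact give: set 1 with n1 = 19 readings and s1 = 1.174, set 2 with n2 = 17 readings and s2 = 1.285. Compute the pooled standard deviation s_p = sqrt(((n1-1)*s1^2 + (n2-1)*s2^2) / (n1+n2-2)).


s_p = sqrt(((n1-1)*s1^2 + (n2-1)*s2^2) / (n1+n2-2))
numerator = (19-1)*1.174^2 + (17-1)*1.285^2 = 24.808968 + 26.4196 = 51.228568
denominator = 19 + 17 - 2 = 34
s_p^2 = 51.228568 / 34 = 1.5067226
s_p = sqrt(1.5067226) = 1.2275

1.2275


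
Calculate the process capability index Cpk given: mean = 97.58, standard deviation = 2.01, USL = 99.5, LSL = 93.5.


Cpu = (USL - mean) / (3*sigma) = (99.5 - 97.58) / (3*2.01) = 0.3184
Cpl = (mean - LSL) / (3*sigma) = (97.58 - 93.5) / (3*2.01) = 0.6766
Cpk = min(Cpu, Cpl) = 0.3184

0.3184


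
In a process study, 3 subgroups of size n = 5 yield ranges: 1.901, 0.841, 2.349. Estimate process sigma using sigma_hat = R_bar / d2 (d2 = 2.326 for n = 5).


R_bar = (1.901 + 0.841 + 2.349) / 3
R_bar = 5.091 / 3 = 1.697
sigma_hat = R_bar / d2 = 1.697 / 2.326 = 0.7296

0.7296


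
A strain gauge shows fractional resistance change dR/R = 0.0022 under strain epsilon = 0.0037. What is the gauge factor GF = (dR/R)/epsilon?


GF = (dR/R) / epsilon
= 0.0022 / 0.0037
= 0.5946

0.5946


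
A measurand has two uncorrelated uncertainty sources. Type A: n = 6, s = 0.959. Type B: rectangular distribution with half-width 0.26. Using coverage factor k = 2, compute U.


u_A = s / sqrt(n) = 0.959 / sqrt(6) = 0.39151011
u_B = half_width / sqrt(3) = 0.26 / sqrt(3) = 0.15011107
uc = sqrt(u_A^2 + u_B^2) = sqrt(0.39151011^2 + 0.15011107^2) = 0.4193012
U = k * uc = 2 * 0.4193012
U = 0.8386

0.8386


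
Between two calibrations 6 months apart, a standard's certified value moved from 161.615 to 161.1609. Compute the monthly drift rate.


rate = (v2 - v1) / months
= (161.1609 - 161.615) / 6
= -0.4541 / 6
= -0.0757

-0.0757


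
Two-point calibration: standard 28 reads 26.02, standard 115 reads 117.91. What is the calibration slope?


slope = (y2 - y1) / (x2 - x1)
= (117.91 - 26.02) / (115 - 28)
= 91.8900 / 87
= 1.0562

1.0562


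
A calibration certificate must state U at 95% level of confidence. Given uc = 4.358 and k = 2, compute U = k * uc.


U = k * uc
U = 2 * 4.358
U = 8.7160

8.7160


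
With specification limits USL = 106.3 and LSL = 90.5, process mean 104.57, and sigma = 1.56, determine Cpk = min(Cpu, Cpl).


Cpu = (USL - mean) / (3*sigma) = (106.3 - 104.57) / (3*1.56) = 0.3697
Cpl = (mean - LSL) / (3*sigma) = (104.57 - 90.5) / (3*1.56) = 3.0064
Cpk = min(Cpu, Cpl) = 0.3697

0.3697


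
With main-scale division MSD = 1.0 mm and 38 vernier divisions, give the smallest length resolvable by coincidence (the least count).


LC = MSD / n_div
= 1.0 / 38
= 0.0263

0.0263


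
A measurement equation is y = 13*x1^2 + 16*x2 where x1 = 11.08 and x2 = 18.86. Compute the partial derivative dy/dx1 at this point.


y = 13*x1^2 + 16*x2
dy/dx1 = 2*13*x1
Evaluate at x1 = 11.08: c1 = 26 * 11.08
c1 = 288.0800

288.0800


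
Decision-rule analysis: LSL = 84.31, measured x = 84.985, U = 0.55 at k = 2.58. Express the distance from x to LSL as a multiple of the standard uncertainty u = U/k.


u = U / k = 0.55 / 2.58 = 0.21317829
margin = |LSL - x| = |84.31 - 84.985| = 0.675
z = margin / u = 0.675 / 0.21317829
z = 3.1664

3.1664


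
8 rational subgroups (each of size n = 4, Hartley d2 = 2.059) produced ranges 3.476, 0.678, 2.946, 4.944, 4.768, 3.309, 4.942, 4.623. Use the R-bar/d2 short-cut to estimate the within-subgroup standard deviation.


R_bar = (3.476 + 0.678 + 2.946 + 4.944 + 4.768 + 3.309 + 4.942 + 4.623) / 8
R_bar = 29.686 / 8 = 3.71075
sigma_hat = R_bar / d2 = 3.71075 / 2.059 = 1.8022

1.8022


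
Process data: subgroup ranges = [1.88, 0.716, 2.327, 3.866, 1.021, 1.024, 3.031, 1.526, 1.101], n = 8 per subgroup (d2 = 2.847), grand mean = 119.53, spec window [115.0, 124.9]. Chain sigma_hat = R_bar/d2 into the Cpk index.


R_bar = (1.88 + 0.716 + 2.327 + 3.866 + 1.021 + 1.024 + 3.031 + 1.526 + 1.101) / 9 = 1.8324444
sigma = R_bar / d2 = 1.8324444 / 2.847 = 0.64364046
Cp = (USL - LSL)/(6*sigma) = (124.9 - 115.0)/(6*0.64364046) = 2.5635
Cpu = (124.9 - 119.53)/(3*0.64364046) = 2.7811
Cpl = (119.53 - 115.0)/(3*0.64364046) = 2.3460
Cpk = min(Cpu, Cpl) = 2.3460

2.3460


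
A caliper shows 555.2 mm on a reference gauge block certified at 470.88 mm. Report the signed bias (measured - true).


Systematic error = measured - true
= 555.2 - 470.88
= 84.3200

84.3200


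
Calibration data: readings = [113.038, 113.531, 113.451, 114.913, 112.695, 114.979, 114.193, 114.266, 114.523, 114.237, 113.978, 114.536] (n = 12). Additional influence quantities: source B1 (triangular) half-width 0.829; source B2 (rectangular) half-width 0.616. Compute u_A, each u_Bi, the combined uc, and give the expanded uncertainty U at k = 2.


mean = (113.038 + 113.531 + 113.451 + 114.913 + 112.695 + 114.979 + 114.193 + 114.266 + 114.523 + 114.237 + 113.978 + 114.536) / 12 = 114.0283333
s = sqrt(sum((x - mean)^2)/(n-1)) = 0.71717189
u_A = s / sqrt(n) = 0.71717189 / sqrt(12) = 0.20702969
u_B1 = 0.829 / sqrt(6) = 0.33843783
u_B2 = 0.616 / sqrt(3) = 0.35564777
uc = sqrt(0.20702969^2 + 0.33843783^2 + 0.35564777^2) = 0.53281028
U = k * uc = 2 * 0.53281028
U = 1.0656

1.0656


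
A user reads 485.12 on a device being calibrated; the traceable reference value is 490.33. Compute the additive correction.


Correction = standard - reading
= 490.33 - 485.12
= 5.2100

5.2100


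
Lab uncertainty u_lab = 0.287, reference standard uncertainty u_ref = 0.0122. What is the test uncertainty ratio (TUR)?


TUR = u_lab / u_ref
= 0.287 / 0.0122
= 23.5246

23.5246


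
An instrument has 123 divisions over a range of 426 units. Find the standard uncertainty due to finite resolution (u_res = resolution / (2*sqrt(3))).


resolution = range / divisions
resolution = 426 / 123 = 3.4634146
u_res = resolution / (2*sqrt(3))
u_res = 3.4634146 / 3.4641016
u_res = 0.9998

0.9998


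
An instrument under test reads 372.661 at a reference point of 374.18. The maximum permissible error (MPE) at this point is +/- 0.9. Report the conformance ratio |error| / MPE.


e = indication - reference = 372.661 - 374.18 = -1.5190
|e| = 1.5190
ratio = |e| / MPE = 1.5190 / 0.9
ratio = 1.6878

1.6878


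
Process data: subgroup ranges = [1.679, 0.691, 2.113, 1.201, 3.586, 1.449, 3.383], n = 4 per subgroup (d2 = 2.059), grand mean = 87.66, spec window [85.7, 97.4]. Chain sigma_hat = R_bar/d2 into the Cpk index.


R_bar = (1.679 + 0.691 + 2.113 + 1.201 + 3.586 + 1.449 + 3.383) / 7 = 2.0145714
sigma = R_bar / d2 = 2.0145714 / 2.059 = 0.97842224
Cp = (USL - LSL)/(6*sigma) = (97.4 - 85.7)/(6*0.97842224) = 1.9930
Cpu = (97.4 - 87.66)/(3*0.97842224) = 3.3183
Cpl = (87.66 - 85.7)/(3*0.97842224) = 0.6677
Cpk = min(Cpu, Cpl) = 0.6677

0.6677
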